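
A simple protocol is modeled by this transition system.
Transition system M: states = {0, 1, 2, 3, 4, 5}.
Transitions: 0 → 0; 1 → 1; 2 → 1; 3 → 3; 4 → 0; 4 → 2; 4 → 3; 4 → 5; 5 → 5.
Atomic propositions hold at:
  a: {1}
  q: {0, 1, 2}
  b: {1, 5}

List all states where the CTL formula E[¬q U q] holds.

{0, 1, 2, 4}

Sat(¬q) = {3, 4, 5}
E[¬q U q]: least fixpoint, start Z0 = Sat(q) = {0, 1, 2}, add states in Sat(¬q) with some successor in Z. Z1 = {0, 1, 2, 4}; fixed.
Sat(E[¬q U q]) = {0, 1, 2, 4}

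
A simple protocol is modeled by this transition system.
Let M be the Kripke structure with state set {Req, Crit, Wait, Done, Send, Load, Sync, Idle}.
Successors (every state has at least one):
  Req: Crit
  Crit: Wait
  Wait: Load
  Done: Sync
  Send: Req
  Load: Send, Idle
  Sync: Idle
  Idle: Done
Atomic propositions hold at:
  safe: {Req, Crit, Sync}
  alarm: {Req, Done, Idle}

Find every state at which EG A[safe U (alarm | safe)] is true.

{Done, Sync, Idle}

Sat(alarm | safe) = {Req, Crit, Done, Sync, Idle}
A[safe U (alarm | safe)]: least fixpoint, start Z0 = Sat((alarm | safe)) = {Req, Crit, Done, Sync, Idle}, add states in Sat(safe) with every successor in Z. Already a fixed point.
Sat(A[safe U (alarm | safe)]) = {Req, Crit, Done, Sync, Idle}
EG A[safe U (alarm | safe)]: greatest fixpoint, start Z0 = {Req, Crit, Done, Sync, Idle}, keep only states in Sat with some successor in Z. Z1 = {Req, Done, Sync, Idle}; Z2 = {Done, Sync, Idle}; fixed.
Sat(EG A[safe U (alarm | safe)]) = {Done, Sync, Idle}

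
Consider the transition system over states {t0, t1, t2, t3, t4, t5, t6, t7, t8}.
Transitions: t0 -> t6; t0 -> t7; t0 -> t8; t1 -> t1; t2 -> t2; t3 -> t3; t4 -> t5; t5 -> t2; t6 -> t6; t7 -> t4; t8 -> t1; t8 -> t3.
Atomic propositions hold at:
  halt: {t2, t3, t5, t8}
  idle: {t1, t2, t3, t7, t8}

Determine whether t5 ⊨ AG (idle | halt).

Sat(idle | halt) = {t1, t2, t3, t5, t7, t8}
AG (idle | halt): greatest fixpoint, start Z0 = {t1, t2, t3, t5, t7, t8}, keep only states in Sat with every successor in Z. Z1 = {t1, t2, t3, t5, t8}; fixed.
Sat(AG (idle | halt)) = {t1, t2, t3, t5, t8}
t5 ∈ Sat(AG (idle | halt)) = {t1, t2, t3, t5, t8}, so the formula holds at t5.

Yes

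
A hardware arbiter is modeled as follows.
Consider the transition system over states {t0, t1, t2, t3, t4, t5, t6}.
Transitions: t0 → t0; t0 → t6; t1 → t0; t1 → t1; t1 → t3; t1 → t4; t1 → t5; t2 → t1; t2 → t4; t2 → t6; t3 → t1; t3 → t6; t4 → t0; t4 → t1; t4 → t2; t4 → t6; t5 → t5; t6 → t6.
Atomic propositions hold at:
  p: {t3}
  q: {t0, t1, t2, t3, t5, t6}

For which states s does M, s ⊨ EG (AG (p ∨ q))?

Sat(p ∨ q) = {t0, t1, t2, t3, t5, t6}
AG (p ∨ q): greatest fixpoint, start Z0 = {t0, t1, t2, t3, t5, t6}, keep only states in Sat with every successor in Z. Z1 = {t0, t3, t5, t6}; Z2 = {t0, t5, t6}; fixed.
Sat(AG (p ∨ q)) = {t0, t5, t6}
EG (AG (p ∨ q)): greatest fixpoint, start Z0 = {t0, t5, t6}, keep only states in Sat with some successor in Z. Already a fixed point.
Sat(EG (AG (p ∨ q))) = {t0, t5, t6}

{t0, t5, t6}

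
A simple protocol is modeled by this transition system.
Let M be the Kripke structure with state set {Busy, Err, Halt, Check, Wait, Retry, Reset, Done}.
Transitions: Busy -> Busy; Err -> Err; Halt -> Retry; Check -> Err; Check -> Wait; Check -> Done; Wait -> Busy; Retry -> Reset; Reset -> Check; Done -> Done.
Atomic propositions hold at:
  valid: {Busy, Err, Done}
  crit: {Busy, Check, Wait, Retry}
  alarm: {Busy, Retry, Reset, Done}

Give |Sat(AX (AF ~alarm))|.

4

Sat(~alarm) = {Err, Halt, Check, Wait}
AF ~alarm: least fixpoint, start Z0 = {Err, Halt, Check, Wait}, add states with every successor in Z. Z1 = {Err, Halt, Check, Wait, Reset}; Z2 = {Err, Halt, Check, Wait, Retry, Reset}; fixed.
Sat(AF ~alarm) = {Err, Halt, Check, Wait, Retry, Reset}
Sat(AX (AF ~alarm)) = {s : every successor in {Err, Halt, Check, Wait, Retry, Reset}} = {Err, Halt, Retry, Reset}
|Sat(AX (AF ~alarm))| = |{Err, Halt, Retry, Reset}| = 4.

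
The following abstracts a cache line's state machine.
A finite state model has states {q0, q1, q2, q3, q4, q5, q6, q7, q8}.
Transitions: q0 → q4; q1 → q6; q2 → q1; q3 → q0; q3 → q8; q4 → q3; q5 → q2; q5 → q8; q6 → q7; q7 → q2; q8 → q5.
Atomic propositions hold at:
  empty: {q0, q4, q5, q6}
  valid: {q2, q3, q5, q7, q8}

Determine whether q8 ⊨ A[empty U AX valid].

Sat(AX valid) = {s : every successor in {q2, q3, q5, q7, q8}} = {q4, q5, q6, q7, q8}
A[empty U AX valid]: least fixpoint, start Z0 = Sat(AX valid) = {q4, q5, q6, q7, q8}, add states in Sat(empty) with every successor in Z. Z1 = {q0, q4, q5, q6, q7, q8}; fixed.
Sat(A[empty U AX valid]) = {q0, q4, q5, q6, q7, q8}
q8 ∈ Sat(A[empty U AX valid]) = {q0, q4, q5, q6, q7, q8}, so the formula holds at q8.

Yes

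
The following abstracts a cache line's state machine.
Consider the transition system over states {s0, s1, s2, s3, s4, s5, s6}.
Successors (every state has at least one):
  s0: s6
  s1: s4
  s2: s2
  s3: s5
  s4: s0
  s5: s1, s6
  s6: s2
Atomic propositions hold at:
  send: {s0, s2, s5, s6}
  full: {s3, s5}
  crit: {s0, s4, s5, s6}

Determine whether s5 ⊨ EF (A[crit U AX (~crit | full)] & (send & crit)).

Yes

Sat(~crit) = {s1, s2, s3}
Sat(~crit | full) = {s1, s2, s3, s5}
Sat(AX (~crit | full)) = {s : every successor in {s1, s2, s3, s5}} = {s2, s3, s6}
A[crit U AX (~crit | full)]: least fixpoint, start Z0 = Sat(AX (~crit | full)) = {s2, s3, s6}, add states in Sat(crit) with every successor in Z. Z1 = {s0, s2, s3, s6}; Z2 = {s0, s2, s3, s4, s6}; fixed.
Sat(A[crit U AX (~crit | full)]) = {s0, s2, s3, s4, s6}
Sat(send & crit) = {s0, s5, s6}
Sat(A[crit U AX (~crit | full)] & (send & crit)) = {s0, s6}
EF (A[crit U AX (~crit | full)] & (send & crit)): least fixpoint, start Z0 = {s0, s6}, add states with some successor in Z. Z1 = {s0, s4, s5, s6}; Z2 = {s0, s1, s3, s4, s5, s6}; fixed.
Sat(EF (A[crit U AX (~crit | full)] & (send & crit))) = {s0, s1, s3, s4, s5, s6}
s5 ∈ Sat(EF (A[crit U AX (~crit | full)] & (send & crit))) = {s0, s1, s3, s4, s5, s6}, so the formula holds at s5.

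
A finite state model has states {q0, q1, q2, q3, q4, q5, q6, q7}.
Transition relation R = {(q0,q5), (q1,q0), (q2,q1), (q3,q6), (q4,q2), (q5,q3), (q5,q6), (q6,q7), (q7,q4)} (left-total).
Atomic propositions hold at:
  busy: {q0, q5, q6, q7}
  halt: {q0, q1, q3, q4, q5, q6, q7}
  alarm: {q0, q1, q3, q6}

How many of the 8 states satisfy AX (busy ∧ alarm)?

2

Sat(busy ∧ alarm) = {q0, q6}
Sat(AX (busy ∧ alarm)) = {s : every successor in {q0, q6}} = {q1, q3}
|Sat(AX (busy ∧ alarm))| = |{q1, q3}| = 2.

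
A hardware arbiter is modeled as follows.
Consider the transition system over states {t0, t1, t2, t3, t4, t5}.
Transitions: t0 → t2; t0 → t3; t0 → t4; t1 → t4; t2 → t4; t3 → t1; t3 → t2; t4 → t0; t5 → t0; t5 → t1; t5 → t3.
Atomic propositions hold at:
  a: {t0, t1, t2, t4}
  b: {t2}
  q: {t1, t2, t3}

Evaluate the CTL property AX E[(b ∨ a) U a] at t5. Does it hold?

No

Sat(b ∨ a) = {t0, t1, t2, t4}
E[(b ∨ a) U a]: least fixpoint, start Z0 = Sat(a) = {t0, t1, t2, t4}, add states in Sat(b ∨ a) with some successor in Z. Already a fixed point.
Sat(E[(b ∨ a) U a]) = {t0, t1, t2, t4}
Sat(AX E[(b ∨ a) U a]) = {s : every successor in {t0, t1, t2, t4}} = {t1, t2, t3, t4}
t5 ∉ Sat(AX E[(b ∨ a) U a]) = {t1, t2, t3, t4}, so the formula does not hold at t5.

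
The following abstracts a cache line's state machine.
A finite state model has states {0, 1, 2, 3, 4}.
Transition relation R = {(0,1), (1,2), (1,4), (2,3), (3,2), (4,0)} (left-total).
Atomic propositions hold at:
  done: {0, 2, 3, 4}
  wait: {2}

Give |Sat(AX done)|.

4

Sat(AX done) = {s : every successor in {0, 2, 3, 4}} = {1, 2, 3, 4}
|Sat(AX done)| = |{1, 2, 3, 4}| = 4.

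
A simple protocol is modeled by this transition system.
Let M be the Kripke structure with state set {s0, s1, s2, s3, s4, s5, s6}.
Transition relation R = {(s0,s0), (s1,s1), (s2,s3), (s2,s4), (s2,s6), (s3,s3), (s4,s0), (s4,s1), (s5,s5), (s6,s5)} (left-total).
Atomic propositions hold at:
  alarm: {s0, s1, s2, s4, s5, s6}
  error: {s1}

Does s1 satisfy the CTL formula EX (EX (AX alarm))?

Yes

Sat(AX alarm) = {s : every successor in {s0, s1, s2, s4, s5, s6}} = {s0, s1, s4, s5, s6}
Sat(EX (AX alarm)) = {s : some successor in {s0, s1, s4, s5, s6}} = {s0, s1, s2, s4, s5, s6}
Sat(EX (EX (AX alarm))) = {s : some successor in {s0, s1, s2, s4, s5, s6}} = {s0, s1, s2, s4, s5, s6}
s1 ∈ Sat(EX (EX (AX alarm))) = {s0, s1, s2, s4, s5, s6}, so the formula holds at s1.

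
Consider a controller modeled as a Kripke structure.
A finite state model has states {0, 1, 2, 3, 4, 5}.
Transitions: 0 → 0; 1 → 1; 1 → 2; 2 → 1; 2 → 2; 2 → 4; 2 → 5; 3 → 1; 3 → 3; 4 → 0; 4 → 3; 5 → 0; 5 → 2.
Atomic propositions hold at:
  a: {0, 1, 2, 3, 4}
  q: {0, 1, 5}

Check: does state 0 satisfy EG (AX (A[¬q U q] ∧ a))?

Yes

Sat(¬q) = {2, 3, 4}
A[¬q U q]: least fixpoint, start Z0 = Sat(q) = {0, 1, 5}, add states in Sat(¬q) with every successor in Z. Already a fixed point.
Sat(A[¬q U q]) = {0, 1, 5}
Sat(A[¬q U q] ∧ a) = {0, 1}
Sat(AX (A[¬q U q] ∧ a)) = {s : every successor in {0, 1}} = {0}
EG (AX (A[¬q U q] ∧ a)): greatest fixpoint, start Z0 = {0}, keep only states in Sat with some successor in Z. Already a fixed point.
Sat(EG (AX (A[¬q U q] ∧ a))) = {0}
0 ∈ Sat(EG (AX (A[¬q U q] ∧ a))) = {0}, so the formula holds at 0.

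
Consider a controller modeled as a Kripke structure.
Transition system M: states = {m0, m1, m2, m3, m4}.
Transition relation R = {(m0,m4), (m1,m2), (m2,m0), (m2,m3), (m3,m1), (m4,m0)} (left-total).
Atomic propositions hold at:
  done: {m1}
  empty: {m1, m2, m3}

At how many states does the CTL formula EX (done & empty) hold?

1

Sat(done & empty) = {m1}
Sat(EX (done & empty)) = {s : some successor in {m1}} = {m3}
|Sat(EX (done & empty))| = |{m3}| = 1.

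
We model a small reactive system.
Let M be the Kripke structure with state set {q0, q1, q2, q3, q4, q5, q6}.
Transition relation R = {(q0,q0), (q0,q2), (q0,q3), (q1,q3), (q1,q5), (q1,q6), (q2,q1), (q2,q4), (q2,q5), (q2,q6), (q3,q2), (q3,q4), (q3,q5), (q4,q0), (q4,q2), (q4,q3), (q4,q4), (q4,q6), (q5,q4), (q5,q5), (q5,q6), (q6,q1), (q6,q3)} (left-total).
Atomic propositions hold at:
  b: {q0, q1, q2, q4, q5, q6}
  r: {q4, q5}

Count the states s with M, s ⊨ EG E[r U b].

E[r U b]: least fixpoint, start Z0 = Sat(b) = {q0, q1, q2, q4, q5, q6}, add states in Sat(r) with some successor in Z. Already a fixed point.
Sat(E[r U b]) = {q0, q1, q2, q4, q5, q6}
EG E[r U b]: greatest fixpoint, start Z0 = {q0, q1, q2, q4, q5, q6}, keep only states in Sat with some successor in Z. Already a fixed point.
Sat(EG E[r U b]) = {q0, q1, q2, q4, q5, q6}
|Sat(EG E[r U b])| = |{q0, q1, q2, q4, q5, q6}| = 6.

6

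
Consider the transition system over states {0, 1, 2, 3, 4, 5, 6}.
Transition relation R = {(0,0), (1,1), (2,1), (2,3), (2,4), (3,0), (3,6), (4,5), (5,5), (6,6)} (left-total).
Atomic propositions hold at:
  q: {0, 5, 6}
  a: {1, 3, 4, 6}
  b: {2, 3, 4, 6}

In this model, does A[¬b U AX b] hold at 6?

Sat(¬b) = {0, 1, 5}
Sat(AX b) = {s : every successor in {2, 3, 4, 6}} = {6}
A[¬b U AX b]: least fixpoint, start Z0 = Sat(AX b) = {6}, add states in Sat(¬b) with every successor in Z. Already a fixed point.
Sat(A[¬b U AX b]) = {6}
6 ∈ Sat(A[¬b U AX b]) = {6}, so the formula holds at 6.

Yes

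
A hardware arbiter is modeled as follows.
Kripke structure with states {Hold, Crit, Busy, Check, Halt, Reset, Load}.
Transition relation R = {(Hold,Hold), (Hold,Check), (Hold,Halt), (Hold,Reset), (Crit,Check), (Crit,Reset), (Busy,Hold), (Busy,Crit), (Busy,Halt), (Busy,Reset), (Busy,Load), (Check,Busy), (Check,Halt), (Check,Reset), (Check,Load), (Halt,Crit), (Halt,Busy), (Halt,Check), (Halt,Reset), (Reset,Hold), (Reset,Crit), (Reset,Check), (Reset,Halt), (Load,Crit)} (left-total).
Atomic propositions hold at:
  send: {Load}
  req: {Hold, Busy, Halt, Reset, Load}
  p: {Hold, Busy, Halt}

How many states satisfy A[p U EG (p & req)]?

Sat(p & req) = {Hold, Busy, Halt}
EG (p & req): greatest fixpoint, start Z0 = {Hold, Busy, Halt}, keep only states in Sat with some successor in Z. Already a fixed point.
Sat(EG (p & req)) = {Hold, Busy, Halt}
A[p U EG (p & req)]: least fixpoint, start Z0 = Sat(EG (p & req)) = {Hold, Busy, Halt}, add states in Sat(p) with every successor in Z. Already a fixed point.
Sat(A[p U EG (p & req)]) = {Hold, Busy, Halt}
|Sat(A[p U EG (p & req)])| = |{Hold, Busy, Halt}| = 3.

3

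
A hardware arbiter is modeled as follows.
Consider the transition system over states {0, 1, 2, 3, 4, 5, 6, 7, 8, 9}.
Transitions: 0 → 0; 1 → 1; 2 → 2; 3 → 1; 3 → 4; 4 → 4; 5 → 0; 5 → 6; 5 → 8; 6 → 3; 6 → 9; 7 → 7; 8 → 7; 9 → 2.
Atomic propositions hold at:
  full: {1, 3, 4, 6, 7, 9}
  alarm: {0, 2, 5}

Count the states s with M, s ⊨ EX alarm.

Sat(EX alarm) = {s : some successor in {0, 2, 5}} = {0, 2, 5, 9}
|Sat(EX alarm)| = |{0, 2, 5, 9}| = 4.

4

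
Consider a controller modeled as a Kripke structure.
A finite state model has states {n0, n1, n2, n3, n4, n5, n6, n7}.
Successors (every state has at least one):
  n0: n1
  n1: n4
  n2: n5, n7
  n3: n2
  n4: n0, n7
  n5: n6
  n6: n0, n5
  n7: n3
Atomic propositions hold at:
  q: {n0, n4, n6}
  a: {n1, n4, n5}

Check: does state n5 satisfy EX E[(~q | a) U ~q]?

No

Sat(~q) = {n1, n2, n3, n5, n7}
Sat(~q | a) = {n1, n2, n3, n4, n5, n7}
E[(~q | a) U ~q]: least fixpoint, start Z0 = Sat(~q) = {n1, n2, n3, n5, n7}, add states in Sat(~q | a) with some successor in Z. Z1 = {n1, n2, n3, n4, n5, n7}; fixed.
Sat(E[(~q | a) U ~q]) = {n1, n2, n3, n4, n5, n7}
Sat(EX E[(~q | a) U ~q]) = {s : some successor in {n1, n2, n3, n4, n5, n7}} = {n0, n1, n2, n3, n4, n6, n7}
n5 ∉ Sat(EX E[(~q | a) U ~q]) = {n0, n1, n2, n3, n4, n6, n7}, so the formula does not hold at n5.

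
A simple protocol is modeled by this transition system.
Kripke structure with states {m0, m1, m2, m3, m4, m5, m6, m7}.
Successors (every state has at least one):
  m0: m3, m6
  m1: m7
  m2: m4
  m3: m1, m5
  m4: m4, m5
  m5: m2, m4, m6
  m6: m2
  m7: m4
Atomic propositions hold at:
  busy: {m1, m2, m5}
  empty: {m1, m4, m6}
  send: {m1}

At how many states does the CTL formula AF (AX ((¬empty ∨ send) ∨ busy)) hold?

4

Sat(¬empty) = {m0, m2, m3, m5, m7}
Sat(¬empty ∨ send) = {m0, m1, m2, m3, m5, m7}
Sat((¬empty ∨ send) ∨ busy) = {m0, m1, m2, m3, m5, m7}
Sat(AX ((¬empty ∨ send) ∨ busy)) = {s : every successor in {m0, m1, m2, m3, m5, m7}} = {m1, m3, m6}
AF (AX ((¬empty ∨ send) ∨ busy)): least fixpoint, start Z0 = {m1, m3, m6}, add states with every successor in Z. Z1 = {m0, m1, m3, m6}; fixed.
Sat(AF (AX ((¬empty ∨ send) ∨ busy))) = {m0, m1, m3, m6}
|Sat(AF (AX ((¬empty ∨ send) ∨ busy)))| = |{m0, m1, m3, m6}| = 4.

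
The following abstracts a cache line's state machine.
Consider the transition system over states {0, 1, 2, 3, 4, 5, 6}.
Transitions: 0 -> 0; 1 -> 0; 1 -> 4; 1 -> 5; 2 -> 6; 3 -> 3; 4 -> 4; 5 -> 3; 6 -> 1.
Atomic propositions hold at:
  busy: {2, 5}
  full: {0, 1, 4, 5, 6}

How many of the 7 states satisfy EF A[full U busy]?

4

A[full U busy]: least fixpoint, start Z0 = Sat(busy) = {2, 5}, add states in Sat(full) with every successor in Z. Already a fixed point.
Sat(A[full U busy]) = {2, 5}
EF A[full U busy]: least fixpoint, start Z0 = {2, 5}, add states with some successor in Z. Z1 = {1, 2, 5}; Z2 = {1, 2, 5, 6}; fixed.
Sat(EF A[full U busy]) = {1, 2, 5, 6}
|Sat(EF A[full U busy])| = |{1, 2, 5, 6}| = 4.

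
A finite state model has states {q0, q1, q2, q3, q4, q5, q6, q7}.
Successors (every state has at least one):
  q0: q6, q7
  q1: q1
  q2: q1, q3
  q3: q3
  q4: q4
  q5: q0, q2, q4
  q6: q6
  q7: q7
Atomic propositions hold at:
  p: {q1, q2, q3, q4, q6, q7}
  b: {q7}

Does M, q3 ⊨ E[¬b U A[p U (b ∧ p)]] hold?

No

Sat(¬b) = {q0, q1, q2, q3, q4, q5, q6}
Sat(b ∧ p) = {q7}
A[p U (b ∧ p)]: least fixpoint, start Z0 = Sat((b ∧ p)) = {q7}, add states in Sat(p) with every successor in Z. Already a fixed point.
Sat(A[p U (b ∧ p)]) = {q7}
E[¬b U A[p U (b ∧ p)]]: least fixpoint, start Z0 = Sat(A[p U (b ∧ p)]) = {q7}, add states in Sat(¬b) with some successor in Z. Z1 = {q0, q7}; Z2 = {q0, q5, q7}; fixed.
Sat(E[¬b U A[p U (b ∧ p)]]) = {q0, q5, q7}
q3 ∉ Sat(E[¬b U A[p U (b ∧ p)]]) = {q0, q5, q7}, so the formula does not hold at q3.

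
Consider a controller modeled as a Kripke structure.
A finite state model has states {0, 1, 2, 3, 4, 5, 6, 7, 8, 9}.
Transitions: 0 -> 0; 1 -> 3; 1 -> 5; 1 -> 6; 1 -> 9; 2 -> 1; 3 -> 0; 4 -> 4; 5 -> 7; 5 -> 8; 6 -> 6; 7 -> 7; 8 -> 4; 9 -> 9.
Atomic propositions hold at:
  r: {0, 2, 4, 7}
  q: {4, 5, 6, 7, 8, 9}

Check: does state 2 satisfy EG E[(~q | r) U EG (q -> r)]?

Yes

Sat(~q) = {0, 1, 2, 3}
Sat(~q | r) = {0, 1, 2, 3, 4, 7}
Sat(q -> r) = {0, 1, 2, 3, 4, 7}
EG (q -> r): greatest fixpoint, start Z0 = {0, 1, 2, 3, 4, 7}, keep only states in Sat with some successor in Z. Already a fixed point.
Sat(EG (q -> r)) = {0, 1, 2, 3, 4, 7}
E[(~q | r) U EG (q -> r)]: least fixpoint, start Z0 = Sat(EG (q -> r)) = {0, 1, 2, 3, 4, 7}, add states in Sat(~q | r) with some successor in Z. Already a fixed point.
Sat(E[(~q | r) U EG (q -> r)]) = {0, 1, 2, 3, 4, 7}
EG E[(~q | r) U EG (q -> r)]: greatest fixpoint, start Z0 = {0, 1, 2, 3, 4, 7}, keep only states in Sat with some successor in Z. Already a fixed point.
Sat(EG E[(~q | r) U EG (q -> r)]) = {0, 1, 2, 3, 4, 7}
2 ∈ Sat(EG E[(~q | r) U EG (q -> r)]) = {0, 1, 2, 3, 4, 7}, so the formula holds at 2.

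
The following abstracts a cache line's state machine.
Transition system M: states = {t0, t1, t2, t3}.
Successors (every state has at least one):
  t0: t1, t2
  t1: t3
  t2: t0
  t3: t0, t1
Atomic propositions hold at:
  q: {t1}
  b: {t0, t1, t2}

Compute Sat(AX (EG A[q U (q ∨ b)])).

{t2}

Sat(q ∨ b) = {t0, t1, t2}
A[q U (q ∨ b)]: least fixpoint, start Z0 = Sat((q ∨ b)) = {t0, t1, t2}, add states in Sat(q) with every successor in Z. Already a fixed point.
Sat(A[q U (q ∨ b)]) = {t0, t1, t2}
EG A[q U (q ∨ b)]: greatest fixpoint, start Z0 = {t0, t1, t2}, keep only states in Sat with some successor in Z. Z1 = {t0, t2}; fixed.
Sat(EG A[q U (q ∨ b)]) = {t0, t2}
Sat(AX (EG A[q U (q ∨ b)])) = {s : every successor in {t0, t2}} = {t2}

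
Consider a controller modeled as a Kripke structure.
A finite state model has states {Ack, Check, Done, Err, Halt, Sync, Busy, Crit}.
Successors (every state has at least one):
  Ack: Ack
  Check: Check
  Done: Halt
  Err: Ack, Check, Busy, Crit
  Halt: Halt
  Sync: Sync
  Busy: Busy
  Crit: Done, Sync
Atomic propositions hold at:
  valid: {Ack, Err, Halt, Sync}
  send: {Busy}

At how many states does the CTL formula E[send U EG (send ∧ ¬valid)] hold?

Sat(¬valid) = {Check, Done, Busy, Crit}
Sat(send ∧ ¬valid) = {Busy}
EG (send ∧ ¬valid): greatest fixpoint, start Z0 = {Busy}, keep only states in Sat with some successor in Z. Already a fixed point.
Sat(EG (send ∧ ¬valid)) = {Busy}
E[send U EG (send ∧ ¬valid)]: least fixpoint, start Z0 = Sat(EG (send ∧ ¬valid)) = {Busy}, add states in Sat(send) with some successor in Z. Already a fixed point.
Sat(E[send U EG (send ∧ ¬valid)]) = {Busy}
|Sat(E[send U EG (send ∧ ¬valid)])| = |{Busy}| = 1.

1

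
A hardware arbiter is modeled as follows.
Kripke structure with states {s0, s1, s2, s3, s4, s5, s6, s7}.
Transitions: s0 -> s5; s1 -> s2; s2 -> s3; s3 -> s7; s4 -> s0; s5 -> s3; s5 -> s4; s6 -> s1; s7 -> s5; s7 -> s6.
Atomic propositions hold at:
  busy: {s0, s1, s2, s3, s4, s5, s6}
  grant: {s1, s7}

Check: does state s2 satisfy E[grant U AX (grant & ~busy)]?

No

Sat(~busy) = {s7}
Sat(grant & ~busy) = {s7}
Sat(AX (grant & ~busy)) = {s : every successor in {s7}} = {s3}
E[grant U AX (grant & ~busy)]: least fixpoint, start Z0 = Sat(AX (grant & ~busy)) = {s3}, add states in Sat(grant) with some successor in Z. Already a fixed point.
Sat(E[grant U AX (grant & ~busy)]) = {s3}
s2 ∉ Sat(E[grant U AX (grant & ~busy)]) = {s3}, so the formula does not hold at s2.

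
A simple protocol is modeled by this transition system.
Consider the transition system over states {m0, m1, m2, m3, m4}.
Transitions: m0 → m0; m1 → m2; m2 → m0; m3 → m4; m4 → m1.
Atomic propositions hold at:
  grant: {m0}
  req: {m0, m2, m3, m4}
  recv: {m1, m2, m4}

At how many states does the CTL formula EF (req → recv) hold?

4

Sat(req → recv) = {m1, m2, m4}
EF (req → recv): least fixpoint, start Z0 = {m1, m2, m4}, add states with some successor in Z. Z1 = {m1, m2, m3, m4}; fixed.
Sat(EF (req → recv)) = {m1, m2, m3, m4}
|Sat(EF (req → recv))| = |{m1, m2, m3, m4}| = 4.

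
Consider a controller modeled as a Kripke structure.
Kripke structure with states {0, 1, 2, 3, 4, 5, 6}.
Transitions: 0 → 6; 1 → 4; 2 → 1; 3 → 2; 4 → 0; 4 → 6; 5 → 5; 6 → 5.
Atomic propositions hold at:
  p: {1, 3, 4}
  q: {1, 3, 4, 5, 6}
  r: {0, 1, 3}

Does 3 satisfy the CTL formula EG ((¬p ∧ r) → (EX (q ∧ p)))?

Yes

Sat(¬p) = {0, 2, 5, 6}
Sat(¬p ∧ r) = {0}
Sat(q ∧ p) = {1, 3, 4}
Sat(EX (q ∧ p)) = {s : some successor in {1, 3, 4}} = {1, 2}
Sat((¬p ∧ r) → (EX (q ∧ p))) = {1, 2, 3, 4, 5, 6}
EG ((¬p ∧ r) → (EX (q ∧ p))): greatest fixpoint, start Z0 = {1, 2, 3, 4, 5, 6}, keep only states in Sat with some successor in Z. Already a fixed point.
Sat(EG ((¬p ∧ r) → (EX (q ∧ p)))) = {1, 2, 3, 4, 5, 6}
3 ∈ Sat(EG ((¬p ∧ r) → (EX (q ∧ p)))) = {1, 2, 3, 4, 5, 6}, so the formula holds at 3.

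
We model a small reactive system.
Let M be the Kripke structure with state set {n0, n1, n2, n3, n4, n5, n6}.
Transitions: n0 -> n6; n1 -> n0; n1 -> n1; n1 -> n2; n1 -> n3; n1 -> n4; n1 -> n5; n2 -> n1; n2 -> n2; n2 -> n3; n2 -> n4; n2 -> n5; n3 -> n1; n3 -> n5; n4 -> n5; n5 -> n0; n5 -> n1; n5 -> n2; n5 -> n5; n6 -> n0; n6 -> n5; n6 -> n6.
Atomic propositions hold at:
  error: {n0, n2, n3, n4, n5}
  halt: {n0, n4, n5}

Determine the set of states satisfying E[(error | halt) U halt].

Sat(error | halt) = {n0, n2, n3, n4, n5}
E[(error | halt) U halt]: least fixpoint, start Z0 = Sat(halt) = {n0, n4, n5}, add states in Sat(error | halt) with some successor in Z. Z1 = {n0, n2, n3, n4, n5}; fixed.
Sat(E[(error | halt) U halt]) = {n0, n2, n3, n4, n5}

{n0, n2, n3, n4, n5}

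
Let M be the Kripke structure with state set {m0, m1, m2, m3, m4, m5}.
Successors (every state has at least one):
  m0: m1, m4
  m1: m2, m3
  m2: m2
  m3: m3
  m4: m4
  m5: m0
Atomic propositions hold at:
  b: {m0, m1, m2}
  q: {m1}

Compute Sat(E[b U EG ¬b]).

Sat(¬b) = {m3, m4, m5}
EG ¬b: greatest fixpoint, start Z0 = {m3, m4, m5}, keep only states in Sat with some successor in Z. Z1 = {m3, m4}; fixed.
Sat(EG ¬b) = {m3, m4}
E[b U EG ¬b]: least fixpoint, start Z0 = Sat(EG ¬b) = {m3, m4}, add states in Sat(b) with some successor in Z. Z1 = {m0, m1, m3, m4}; fixed.
Sat(E[b U EG ¬b]) = {m0, m1, m3, m4}

{m0, m1, m3, m4}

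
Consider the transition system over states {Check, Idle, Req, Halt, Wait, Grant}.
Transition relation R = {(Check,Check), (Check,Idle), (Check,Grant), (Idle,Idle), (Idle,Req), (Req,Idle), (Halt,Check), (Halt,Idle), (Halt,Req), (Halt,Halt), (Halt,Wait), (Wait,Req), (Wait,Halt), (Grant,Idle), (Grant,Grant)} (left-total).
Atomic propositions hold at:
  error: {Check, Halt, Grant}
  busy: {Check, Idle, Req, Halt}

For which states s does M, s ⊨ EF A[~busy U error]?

{Check, Halt, Wait, Grant}

Sat(~busy) = {Wait, Grant}
A[~busy U error]: least fixpoint, start Z0 = Sat(error) = {Check, Halt, Grant}, add states in Sat(~busy) with every successor in Z. Already a fixed point.
Sat(A[~busy U error]) = {Check, Halt, Grant}
EF A[~busy U error]: least fixpoint, start Z0 = {Check, Halt, Grant}, add states with some successor in Z. Z1 = {Check, Halt, Wait, Grant}; fixed.
Sat(EF A[~busy U error]) = {Check, Halt, Wait, Grant}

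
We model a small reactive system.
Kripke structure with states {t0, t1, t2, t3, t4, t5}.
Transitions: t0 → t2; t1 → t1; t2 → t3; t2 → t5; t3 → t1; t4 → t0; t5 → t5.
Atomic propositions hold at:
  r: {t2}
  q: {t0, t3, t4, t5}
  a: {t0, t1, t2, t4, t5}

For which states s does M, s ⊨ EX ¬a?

Sat(¬a) = {t3}
Sat(EX ¬a) = {s : some successor in {t3}} = {t2}

{t2}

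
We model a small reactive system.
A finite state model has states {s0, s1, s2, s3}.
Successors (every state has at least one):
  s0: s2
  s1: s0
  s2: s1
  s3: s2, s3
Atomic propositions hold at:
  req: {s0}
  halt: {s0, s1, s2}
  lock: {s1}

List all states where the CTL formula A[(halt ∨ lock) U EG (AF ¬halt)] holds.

Sat(halt ∨ lock) = {s0, s1, s2}
Sat(¬halt) = {s3}
AF ¬halt: least fixpoint, start Z0 = {s3}, add states with every successor in Z. Already a fixed point.
Sat(AF ¬halt) = {s3}
EG (AF ¬halt): greatest fixpoint, start Z0 = {s3}, keep only states in Sat with some successor in Z. Already a fixed point.
Sat(EG (AF ¬halt)) = {s3}
A[(halt ∨ lock) U EG (AF ¬halt)]: least fixpoint, start Z0 = Sat(EG (AF ¬halt)) = {s3}, add states in Sat(halt ∨ lock) with every successor in Z. Already a fixed point.
Sat(A[(halt ∨ lock) U EG (AF ¬halt)]) = {s3}

{s3}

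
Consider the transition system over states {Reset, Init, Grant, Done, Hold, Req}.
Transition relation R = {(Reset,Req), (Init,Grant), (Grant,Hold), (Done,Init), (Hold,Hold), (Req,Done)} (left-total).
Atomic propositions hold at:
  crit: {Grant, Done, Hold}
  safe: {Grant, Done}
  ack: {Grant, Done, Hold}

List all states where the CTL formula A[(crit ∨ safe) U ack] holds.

Sat(crit ∨ safe) = {Grant, Done, Hold}
A[(crit ∨ safe) U ack]: least fixpoint, start Z0 = Sat(ack) = {Grant, Done, Hold}, add states in Sat(crit ∨ safe) with every successor in Z. Already a fixed point.
Sat(A[(crit ∨ safe) U ack]) = {Grant, Done, Hold}

{Grant, Done, Hold}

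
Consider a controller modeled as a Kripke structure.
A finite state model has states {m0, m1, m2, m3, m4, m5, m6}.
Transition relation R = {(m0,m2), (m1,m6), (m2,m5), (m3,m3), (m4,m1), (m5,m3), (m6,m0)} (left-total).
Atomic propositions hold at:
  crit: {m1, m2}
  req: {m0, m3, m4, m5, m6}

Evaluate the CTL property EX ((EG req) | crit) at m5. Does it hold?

Yes

EG req: greatest fixpoint, start Z0 = {m0, m3, m4, m5, m6}, keep only states in Sat with some successor in Z. Z1 = {m3, m5, m6}; Z2 = {m3, m5}; fixed.
Sat(EG req) = {m3, m5}
Sat((EG req) | crit) = {m1, m2, m3, m5}
Sat(EX ((EG req) | crit)) = {s : some successor in {m1, m2, m3, m5}} = {m0, m2, m3, m4, m5}
m5 ∈ Sat(EX ((EG req) | crit)) = {m0, m2, m3, m4, m5}, so the formula holds at m5.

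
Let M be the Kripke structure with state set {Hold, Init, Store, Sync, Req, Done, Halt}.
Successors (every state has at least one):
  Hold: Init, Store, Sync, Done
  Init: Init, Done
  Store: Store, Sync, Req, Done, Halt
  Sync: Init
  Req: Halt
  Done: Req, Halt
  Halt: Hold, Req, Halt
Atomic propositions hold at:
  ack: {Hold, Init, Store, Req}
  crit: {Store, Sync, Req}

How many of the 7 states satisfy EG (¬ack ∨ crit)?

Sat(¬ack) = {Sync, Done, Halt}
Sat(¬ack ∨ crit) = {Store, Sync, Req, Done, Halt}
EG (¬ack ∨ crit): greatest fixpoint, start Z0 = {Store, Sync, Req, Done, Halt}, keep only states in Sat with some successor in Z. Z1 = {Store, Req, Done, Halt}; fixed.
Sat(EG (¬ack ∨ crit)) = {Store, Req, Done, Halt}
|Sat(EG (¬ack ∨ crit))| = |{Store, Req, Done, Halt}| = 4.

4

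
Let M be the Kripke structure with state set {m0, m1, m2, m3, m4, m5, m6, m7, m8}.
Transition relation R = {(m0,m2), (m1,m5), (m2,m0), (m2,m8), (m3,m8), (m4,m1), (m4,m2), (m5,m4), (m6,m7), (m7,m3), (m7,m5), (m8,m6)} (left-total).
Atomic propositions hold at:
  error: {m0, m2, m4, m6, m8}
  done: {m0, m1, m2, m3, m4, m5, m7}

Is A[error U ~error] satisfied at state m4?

No

Sat(~error) = {m1, m3, m5, m7}
A[error U ~error]: least fixpoint, start Z0 = Sat(~error) = {m1, m3, m5, m7}, add states in Sat(error) with every successor in Z. Z1 = {m1, m3, m5, m6, m7}; Z2 = {m1, m3, m5, m6, m7, m8}; fixed.
Sat(A[error U ~error]) = {m1, m3, m5, m6, m7, m8}
m4 ∉ Sat(A[error U ~error]) = {m1, m3, m5, m6, m7, m8}, so the formula does not hold at m4.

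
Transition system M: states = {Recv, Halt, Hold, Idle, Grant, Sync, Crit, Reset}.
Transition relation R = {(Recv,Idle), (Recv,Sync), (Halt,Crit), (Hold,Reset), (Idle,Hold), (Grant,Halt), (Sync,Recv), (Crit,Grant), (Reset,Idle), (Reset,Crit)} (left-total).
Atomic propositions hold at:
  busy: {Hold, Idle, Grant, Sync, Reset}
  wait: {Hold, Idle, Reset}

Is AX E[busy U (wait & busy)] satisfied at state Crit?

No

Sat(wait & busy) = {Hold, Idle, Reset}
E[busy U (wait & busy)]: least fixpoint, start Z0 = Sat((wait & busy)) = {Hold, Idle, Reset}, add states in Sat(busy) with some successor in Z. Already a fixed point.
Sat(E[busy U (wait & busy)]) = {Hold, Idle, Reset}
Sat(AX E[busy U (wait & busy)]) = {s : every successor in {Hold, Idle, Reset}} = {Hold, Idle}
Crit ∉ Sat(AX E[busy U (wait & busy)]) = {Hold, Idle}, so the formula does not hold at Crit.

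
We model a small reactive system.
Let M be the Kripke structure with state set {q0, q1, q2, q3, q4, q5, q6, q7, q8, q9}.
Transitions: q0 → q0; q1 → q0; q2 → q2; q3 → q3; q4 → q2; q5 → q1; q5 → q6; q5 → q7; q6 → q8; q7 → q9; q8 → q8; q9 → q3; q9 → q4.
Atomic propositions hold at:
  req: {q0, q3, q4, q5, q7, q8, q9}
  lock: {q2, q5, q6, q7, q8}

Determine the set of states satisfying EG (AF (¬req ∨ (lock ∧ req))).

{q2, q4, q5, q6, q8}

Sat(¬req) = {q1, q2, q6}
Sat(lock ∧ req) = {q5, q7, q8}
Sat(¬req ∨ (lock ∧ req)) = {q1, q2, q5, q6, q7, q8}
AF (¬req ∨ (lock ∧ req)): least fixpoint, start Z0 = {q1, q2, q5, q6, q7, q8}, add states with every successor in Z. Z1 = {q1, q2, q4, q5, q6, q7, q8}; fixed.
Sat(AF (¬req ∨ (lock ∧ req))) = {q1, q2, q4, q5, q6, q7, q8}
EG (AF (¬req ∨ (lock ∧ req))): greatest fixpoint, start Z0 = {q1, q2, q4, q5, q6, q7, q8}, keep only states in Sat with some successor in Z. Z1 = {q2, q4, q5, q6, q8}; fixed.
Sat(EG (AF (¬req ∨ (lock ∧ req)))) = {q2, q4, q5, q6, q8}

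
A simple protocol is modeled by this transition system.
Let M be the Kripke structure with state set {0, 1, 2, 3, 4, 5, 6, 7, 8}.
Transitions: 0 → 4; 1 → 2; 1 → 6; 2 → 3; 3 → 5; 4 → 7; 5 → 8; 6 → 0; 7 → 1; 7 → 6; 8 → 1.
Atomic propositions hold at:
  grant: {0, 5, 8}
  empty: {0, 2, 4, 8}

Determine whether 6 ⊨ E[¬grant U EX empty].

Yes

Sat(¬grant) = {1, 2, 3, 4, 6, 7}
Sat(EX empty) = {s : some successor in {0, 2, 4, 8}} = {0, 1, 5, 6}
E[¬grant U EX empty]: least fixpoint, start Z0 = Sat(EX empty) = {0, 1, 5, 6}, add states in Sat(¬grant) with some successor in Z. Z1 = {0, 1, 3, 5, 6, 7}; Z2 = {0, 1, 2, 3, 4, 5, 6, 7}; fixed.
Sat(E[¬grant U EX empty]) = {0, 1, 2, 3, 4, 5, 6, 7}
6 ∈ Sat(E[¬grant U EX empty]) = {0, 1, 2, 3, 4, 5, 6, 7}, so the formula holds at 6.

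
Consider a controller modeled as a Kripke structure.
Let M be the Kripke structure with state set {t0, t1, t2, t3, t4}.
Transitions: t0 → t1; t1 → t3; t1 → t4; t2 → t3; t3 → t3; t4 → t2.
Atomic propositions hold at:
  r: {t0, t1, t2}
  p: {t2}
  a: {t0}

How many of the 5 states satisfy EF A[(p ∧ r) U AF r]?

4

Sat(p ∧ r) = {t2}
AF r: least fixpoint, start Z0 = {t0, t1, t2}, add states with every successor in Z. Z1 = {t0, t1, t2, t4}; fixed.
Sat(AF r) = {t0, t1, t2, t4}
A[(p ∧ r) U AF r]: least fixpoint, start Z0 = Sat(AF r) = {t0, t1, t2, t4}, add states in Sat(p ∧ r) with every successor in Z. Already a fixed point.
Sat(A[(p ∧ r) U AF r]) = {t0, t1, t2, t4}
EF A[(p ∧ r) U AF r]: least fixpoint, start Z0 = {t0, t1, t2, t4}, add states with some successor in Z. Already a fixed point.
Sat(EF A[(p ∧ r) U AF r]) = {t0, t1, t2, t4}
|Sat(EF A[(p ∧ r) U AF r])| = |{t0, t1, t2, t4}| = 4.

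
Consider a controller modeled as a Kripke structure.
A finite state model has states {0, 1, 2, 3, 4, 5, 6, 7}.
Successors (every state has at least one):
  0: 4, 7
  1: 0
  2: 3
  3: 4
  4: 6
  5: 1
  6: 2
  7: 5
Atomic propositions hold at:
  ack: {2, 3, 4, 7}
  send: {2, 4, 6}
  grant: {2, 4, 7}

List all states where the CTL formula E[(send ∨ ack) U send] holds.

Sat(send ∨ ack) = {2, 3, 4, 6, 7}
E[(send ∨ ack) U send]: least fixpoint, start Z0 = Sat(send) = {2, 4, 6}, add states in Sat(send ∨ ack) with some successor in Z. Z1 = {2, 3, 4, 6}; fixed.
Sat(E[(send ∨ ack) U send]) = {2, 3, 4, 6}

{2, 3, 4, 6}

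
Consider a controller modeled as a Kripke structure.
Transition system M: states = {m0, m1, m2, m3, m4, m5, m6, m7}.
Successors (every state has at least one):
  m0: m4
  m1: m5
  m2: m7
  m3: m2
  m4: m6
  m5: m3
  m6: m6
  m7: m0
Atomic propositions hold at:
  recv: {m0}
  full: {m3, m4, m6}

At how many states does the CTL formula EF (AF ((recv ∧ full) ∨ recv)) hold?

Sat(recv ∧ full) = ∅
Sat((recv ∧ full) ∨ recv) = {m0}
AF ((recv ∧ full) ∨ recv): least fixpoint, start Z0 = {m0}, add states with every successor in Z. Z1 = {m0, m7}; Z2 = {m0, m2, m7}; Z3 = {m0, m2, m3, m7}; Z4 = {m0, m2, m3, m5, m7}; Z5 = {m0, m1, m2, m3, m5, m7}; fixed.
Sat(AF ((recv ∧ full) ∨ recv)) = {m0, m1, m2, m3, m5, m7}
EF (AF ((recv ∧ full) ∨ recv)): least fixpoint, start Z0 = {m0, m1, m2, m3, m5, m7}, add states with some successor in Z. Already a fixed point.
Sat(EF (AF ((recv ∧ full) ∨ recv))) = {m0, m1, m2, m3, m5, m7}
|Sat(EF (AF ((recv ∧ full) ∨ recv)))| = |{m0, m1, m2, m3, m5, m7}| = 6.

6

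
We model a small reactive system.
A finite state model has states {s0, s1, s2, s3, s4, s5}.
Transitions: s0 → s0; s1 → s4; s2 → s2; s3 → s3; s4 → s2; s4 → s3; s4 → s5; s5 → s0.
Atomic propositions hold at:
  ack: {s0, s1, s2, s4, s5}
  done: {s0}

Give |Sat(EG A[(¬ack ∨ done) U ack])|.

5

Sat(¬ack) = {s3}
Sat(¬ack ∨ done) = {s0, s3}
A[(¬ack ∨ done) U ack]: least fixpoint, start Z0 = Sat(ack) = {s0, s1, s2, s4, s5}, add states in Sat(¬ack ∨ done) with every successor in Z. Already a fixed point.
Sat(A[(¬ack ∨ done) U ack]) = {s0, s1, s2, s4, s5}
EG A[(¬ack ∨ done) U ack]: greatest fixpoint, start Z0 = {s0, s1, s2, s4, s5}, keep only states in Sat with some successor in Z. Already a fixed point.
Sat(EG A[(¬ack ∨ done) U ack]) = {s0, s1, s2, s4, s5}
|Sat(EG A[(¬ack ∨ done) U ack])| = |{s0, s1, s2, s4, s5}| = 5.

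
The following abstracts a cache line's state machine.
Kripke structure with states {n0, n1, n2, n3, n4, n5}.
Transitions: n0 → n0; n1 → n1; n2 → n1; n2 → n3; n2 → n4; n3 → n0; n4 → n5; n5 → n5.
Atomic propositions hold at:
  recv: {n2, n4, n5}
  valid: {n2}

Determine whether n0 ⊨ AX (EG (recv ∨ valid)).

Sat(recv ∨ valid) = {n2, n4, n5}
EG (recv ∨ valid): greatest fixpoint, start Z0 = {n2, n4, n5}, keep only states in Sat with some successor in Z. Already a fixed point.
Sat(EG (recv ∨ valid)) = {n2, n4, n5}
Sat(AX (EG (recv ∨ valid))) = {s : every successor in {n2, n4, n5}} = {n4, n5}
n0 ∉ Sat(AX (EG (recv ∨ valid))) = {n4, n5}, so the formula does not hold at n0.

No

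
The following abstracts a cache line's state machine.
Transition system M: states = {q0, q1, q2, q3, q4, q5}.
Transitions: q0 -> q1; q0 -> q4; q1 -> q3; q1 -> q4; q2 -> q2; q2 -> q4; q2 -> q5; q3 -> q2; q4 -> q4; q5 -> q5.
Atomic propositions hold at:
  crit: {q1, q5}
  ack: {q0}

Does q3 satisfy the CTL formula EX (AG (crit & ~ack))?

Sat(~ack) = {q1, q2, q3, q4, q5}
Sat(crit & ~ack) = {q1, q5}
AG (crit & ~ack): greatest fixpoint, start Z0 = {q1, q5}, keep only states in Sat with every successor in Z. Z1 = {q5}; fixed.
Sat(AG (crit & ~ack)) = {q5}
Sat(EX (AG (crit & ~ack))) = {s : some successor in {q5}} = {q2, q5}
q3 ∉ Sat(EX (AG (crit & ~ack))) = {q2, q5}, so the formula does not hold at q3.

No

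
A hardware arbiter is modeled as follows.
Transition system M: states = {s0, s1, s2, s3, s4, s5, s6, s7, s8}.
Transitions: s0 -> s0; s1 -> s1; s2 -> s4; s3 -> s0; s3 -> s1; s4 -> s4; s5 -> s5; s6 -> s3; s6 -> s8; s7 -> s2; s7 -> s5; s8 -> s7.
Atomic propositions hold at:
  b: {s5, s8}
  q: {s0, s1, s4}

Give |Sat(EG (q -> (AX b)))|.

Sat(AX b) = {s : every successor in {s5, s8}} = {s5}
Sat(q -> (AX b)) = {s2, s3, s5, s6, s7, s8}
EG (q -> (AX b)): greatest fixpoint, start Z0 = {s2, s3, s5, s6, s7, s8}, keep only states in Sat with some successor in Z. Z1 = {s5, s6, s7, s8}; fixed.
Sat(EG (q -> (AX b))) = {s5, s6, s7, s8}
|Sat(EG (q -> (AX b)))| = |{s5, s6, s7, s8}| = 4.

4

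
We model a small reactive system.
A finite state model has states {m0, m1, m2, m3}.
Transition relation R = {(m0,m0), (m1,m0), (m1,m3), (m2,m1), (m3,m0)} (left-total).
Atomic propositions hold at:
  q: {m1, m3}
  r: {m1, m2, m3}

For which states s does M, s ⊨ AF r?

AF r: least fixpoint, start Z0 = {m1, m2, m3}, add states with every successor in Z. Already a fixed point.
Sat(AF r) = {m1, m2, m3}

{m1, m2, m3}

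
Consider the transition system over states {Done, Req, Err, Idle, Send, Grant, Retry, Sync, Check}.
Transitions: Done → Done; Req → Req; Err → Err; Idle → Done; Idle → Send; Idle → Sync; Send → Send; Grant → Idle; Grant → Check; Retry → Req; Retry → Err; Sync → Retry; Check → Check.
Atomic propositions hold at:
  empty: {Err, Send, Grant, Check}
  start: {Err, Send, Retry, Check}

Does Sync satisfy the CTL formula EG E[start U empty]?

No

E[start U empty]: least fixpoint, start Z0 = Sat(empty) = {Err, Send, Grant, Check}, add states in Sat(start) with some successor in Z. Z1 = {Err, Send, Grant, Retry, Check}; fixed.
Sat(E[start U empty]) = {Err, Send, Grant, Retry, Check}
EG E[start U empty]: greatest fixpoint, start Z0 = {Err, Send, Grant, Retry, Check}, keep only states in Sat with some successor in Z. Already a fixed point.
Sat(EG E[start U empty]) = {Err, Send, Grant, Retry, Check}
Sync ∉ Sat(EG E[start U empty]) = {Err, Send, Grant, Retry, Check}, so the formula does not hold at Sync.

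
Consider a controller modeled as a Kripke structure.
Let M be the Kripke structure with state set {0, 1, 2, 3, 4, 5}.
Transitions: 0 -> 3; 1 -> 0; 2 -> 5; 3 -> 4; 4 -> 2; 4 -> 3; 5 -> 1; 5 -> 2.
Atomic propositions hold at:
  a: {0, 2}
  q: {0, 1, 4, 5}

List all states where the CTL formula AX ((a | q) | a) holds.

Sat(a | q) = {0, 1, 2, 4, 5}
Sat((a | q) | a) = {0, 1, 2, 4, 5}
Sat(AX ((a | q) | a)) = {s : every successor in {0, 1, 2, 4, 5}} = {1, 2, 3, 5}

{1, 2, 3, 5}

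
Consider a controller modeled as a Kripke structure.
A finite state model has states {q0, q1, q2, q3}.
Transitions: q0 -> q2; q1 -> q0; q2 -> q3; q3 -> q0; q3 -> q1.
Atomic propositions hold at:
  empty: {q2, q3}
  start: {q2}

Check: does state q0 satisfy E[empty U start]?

E[empty U start]: least fixpoint, start Z0 = Sat(start) = {q2}, add states in Sat(empty) with some successor in Z. Already a fixed point.
Sat(E[empty U start]) = {q2}
q0 ∉ Sat(E[empty U start]) = {q2}, so the formula does not hold at q0.

No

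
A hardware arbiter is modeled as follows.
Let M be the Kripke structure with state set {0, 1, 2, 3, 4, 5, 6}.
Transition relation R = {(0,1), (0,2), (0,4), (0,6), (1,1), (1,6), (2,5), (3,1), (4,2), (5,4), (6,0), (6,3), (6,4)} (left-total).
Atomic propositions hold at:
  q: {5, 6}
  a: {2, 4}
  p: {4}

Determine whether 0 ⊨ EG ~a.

Yes

Sat(~a) = {0, 1, 3, 5, 6}
EG ~a: greatest fixpoint, start Z0 = {0, 1, 3, 5, 6}, keep only states in Sat with some successor in Z. Z1 = {0, 1, 3, 6}; fixed.
Sat(EG ~a) = {0, 1, 3, 6}
0 ∈ Sat(EG ~a) = {0, 1, 3, 6}, so the formula holds at 0.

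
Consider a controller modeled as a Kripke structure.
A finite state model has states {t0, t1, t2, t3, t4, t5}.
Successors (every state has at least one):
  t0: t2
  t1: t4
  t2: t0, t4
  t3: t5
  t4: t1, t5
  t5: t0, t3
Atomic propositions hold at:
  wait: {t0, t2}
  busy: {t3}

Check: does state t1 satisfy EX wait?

Sat(EX wait) = {s : some successor in {t0, t2}} = {t0, t2, t5}
t1 ∉ Sat(EX wait) = {t0, t2, t5}, so the formula does not hold at t1.

No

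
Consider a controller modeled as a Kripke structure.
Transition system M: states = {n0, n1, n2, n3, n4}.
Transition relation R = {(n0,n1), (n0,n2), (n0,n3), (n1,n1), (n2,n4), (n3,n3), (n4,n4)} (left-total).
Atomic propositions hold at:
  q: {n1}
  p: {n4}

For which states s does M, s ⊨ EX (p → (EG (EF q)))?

{n0, n1, n3}

EF q: least fixpoint, start Z0 = {n1}, add states with some successor in Z. Z1 = {n0, n1}; fixed.
Sat(EF q) = {n0, n1}
EG (EF q): greatest fixpoint, start Z0 = {n0, n1}, keep only states in Sat with some successor in Z. Already a fixed point.
Sat(EG (EF q)) = {n0, n1}
Sat(p → (EG (EF q))) = {n0, n1, n2, n3}
Sat(EX (p → (EG (EF q)))) = {s : some successor in {n0, n1, n2, n3}} = {n0, n1, n3}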